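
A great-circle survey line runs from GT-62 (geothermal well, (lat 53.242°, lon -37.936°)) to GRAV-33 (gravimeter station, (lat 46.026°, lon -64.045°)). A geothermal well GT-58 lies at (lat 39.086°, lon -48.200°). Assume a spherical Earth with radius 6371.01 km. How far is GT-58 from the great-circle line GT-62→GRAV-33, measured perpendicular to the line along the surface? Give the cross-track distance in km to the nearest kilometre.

1273 km

δ₁₃ = central angle GT-62→GT-58 = 0.275828 rad  (haversine)
θ₁₃ = bearing GT-62→GT-58 = 210.520°,  θ₁₂ = bearing GT-62→GRAV-33 = 257.303°
dₓₜ = R·arcsin(sin δ₁₃ · sin(θ₁₃ − θ₁₂)) = 6371.01·arcsin(0.27234·sin(-46.783°)) = -1272.930 km
|dₓₜ| = 1272.930 km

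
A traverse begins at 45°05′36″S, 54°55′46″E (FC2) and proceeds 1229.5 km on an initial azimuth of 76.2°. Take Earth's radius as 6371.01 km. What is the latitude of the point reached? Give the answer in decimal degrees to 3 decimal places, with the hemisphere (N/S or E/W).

41.515°S

FC2: φ = -45.09333°, λ = +54.92944°
δ = d/R = 1229.5/6371.01 = 0.192984 rad
φ₂ = arcsin(sin φ₁ cos δ + cos φ₁ sin δ cos θ)
   = arcsin(-0.70826·0.98144 + 0.70595·0.19179·0.23853) = -41.51484°
λ₂ = λ₁ + atan2(sin θ sin δ cos φ₁, cos δ − sin φ₁ sin φ₂) = 69.33235°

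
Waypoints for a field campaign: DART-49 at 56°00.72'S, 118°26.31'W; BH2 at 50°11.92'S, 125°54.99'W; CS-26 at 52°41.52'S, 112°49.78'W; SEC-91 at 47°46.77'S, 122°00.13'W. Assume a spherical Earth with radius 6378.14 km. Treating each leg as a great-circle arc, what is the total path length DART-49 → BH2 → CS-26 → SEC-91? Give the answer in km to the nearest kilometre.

DART-49: φ = -56.01200°, λ = -118.43850°
BH2: φ = -50.19867°, λ = -125.91650°
CS-26: φ = -52.69200°, λ = -112.82967°
SEC-91: φ = -47.77950°, λ = -122.00217°
DART-49→BH2: c = 0.128043 rad, d = 816.68 km
BH2→CS-26: c = 0.148618 rad, d = 947.91 km
CS-26→SEC-91: c = 0.133376 rad, d = 850.69 km
Total = 816.68 + 947.91 + 850.69 = 2615.28 km

2615 km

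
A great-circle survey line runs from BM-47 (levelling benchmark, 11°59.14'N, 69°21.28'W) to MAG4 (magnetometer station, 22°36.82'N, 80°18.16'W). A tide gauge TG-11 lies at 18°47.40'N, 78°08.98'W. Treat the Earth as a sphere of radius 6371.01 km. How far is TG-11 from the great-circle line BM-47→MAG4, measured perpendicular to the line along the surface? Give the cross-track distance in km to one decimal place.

149.4 km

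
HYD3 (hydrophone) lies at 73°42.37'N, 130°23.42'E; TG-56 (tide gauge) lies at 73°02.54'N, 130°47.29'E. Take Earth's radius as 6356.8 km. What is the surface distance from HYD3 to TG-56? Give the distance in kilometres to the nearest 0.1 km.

74.7 km

HYD3: φ = +73.70617°, λ = +130.39033°
TG-56: φ = +73.04233°, λ = +130.78817°
Δφ = -0.6638°,  Δλ = 0.3978°
a = sin²(Δφ/2) + cos φ₁ cos φ₂ sin²(Δλ/2) = 0.000035
c = 2·arcsin(√a) = 0.011755 rad = 0.6735°
d = R·c = 6356.8 × 0.011755 = 74.7 km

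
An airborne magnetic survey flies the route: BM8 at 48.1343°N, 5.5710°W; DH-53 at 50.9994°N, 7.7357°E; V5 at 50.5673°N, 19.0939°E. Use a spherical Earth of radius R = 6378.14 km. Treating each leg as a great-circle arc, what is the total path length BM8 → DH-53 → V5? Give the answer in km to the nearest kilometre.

BM8→DH-53: c = 0.158446 rad, d = 1010.59 km
DH-53→V5: c = 0.125439 rad, d = 800.07 km
Total = 1010.59 + 800.07 = 1810.66 km

1811 km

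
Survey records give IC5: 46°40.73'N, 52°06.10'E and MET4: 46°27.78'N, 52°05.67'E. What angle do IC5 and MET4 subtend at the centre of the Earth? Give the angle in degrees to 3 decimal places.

IC5: φ = +46.67883°, λ = +52.10167°
MET4: φ = +46.46300°, λ = +52.09450°
Δφ = -0.2158°,  Δλ = -0.0072°
a = sin²(Δφ/2) + cos φ₁ cos φ₂ sin²(Δλ/2) = 0.000004
c = 2·arcsin(√a) = 0.003768 rad = 0.2159°

0.216°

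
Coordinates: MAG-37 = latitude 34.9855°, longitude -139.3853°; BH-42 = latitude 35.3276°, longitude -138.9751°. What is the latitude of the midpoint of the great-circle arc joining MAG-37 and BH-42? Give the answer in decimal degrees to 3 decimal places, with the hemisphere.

Bx = cos φ₂ cos Δλ = 0.815838,  By = cos φ₂ sin Δλ = 0.005841
φₘ = atan2(sin φ₁ + sin φ₂, √((cos φ₁ + Bx)² + By²)) = 35.15672°
λₘ = λ₁ + atan2(By, cos φ₁ + Bx) = -139.18063°

35.157°N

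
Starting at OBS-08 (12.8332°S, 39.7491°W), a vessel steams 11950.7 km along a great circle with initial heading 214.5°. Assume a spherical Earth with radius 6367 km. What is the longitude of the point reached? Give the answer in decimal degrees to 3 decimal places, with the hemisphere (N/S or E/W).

δ = d/R = 11950.7/6367 = 1.876975 rad
φ₂ = arcsin(sin φ₁ cos δ + cos φ₁ sin δ cos θ)
   = arcsin(-0.22211·-0.30142 + 0.97502·0.95349·-0.82413) = -44.36450°
λ₂ = λ₁ + atan2(sin θ sin δ cos φ₁, cos δ − sin φ₁ sin φ₂) = -170.68583°

170.686°W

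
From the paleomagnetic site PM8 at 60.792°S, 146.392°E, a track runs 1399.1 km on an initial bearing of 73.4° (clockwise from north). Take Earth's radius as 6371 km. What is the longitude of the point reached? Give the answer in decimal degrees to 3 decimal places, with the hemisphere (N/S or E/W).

167.870°E

δ = d/R = 1399.1/6371 = 0.219604 rad
φ₂ = arcsin(sin φ₁ cos δ + cos φ₁ sin δ cos θ)
   = arcsin(-0.87285·0.97598 + 0.48798·0.21784·0.28569) = -55.23739°
λ₂ = λ₁ + atan2(sin θ sin δ cos φ₁, cos δ − sin φ₁ sin φ₂) = 167.86972°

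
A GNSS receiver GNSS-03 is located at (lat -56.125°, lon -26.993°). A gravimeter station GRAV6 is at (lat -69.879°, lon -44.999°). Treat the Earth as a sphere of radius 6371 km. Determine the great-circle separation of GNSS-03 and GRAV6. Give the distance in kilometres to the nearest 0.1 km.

1763.5 km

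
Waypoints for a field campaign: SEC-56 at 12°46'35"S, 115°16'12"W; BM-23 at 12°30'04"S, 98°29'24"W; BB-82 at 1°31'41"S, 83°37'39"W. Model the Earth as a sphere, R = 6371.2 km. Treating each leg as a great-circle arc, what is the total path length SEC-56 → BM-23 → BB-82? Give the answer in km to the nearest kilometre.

SEC-56: φ = -12.77639°, λ = -115.27000°
BM-23: φ = -12.50111°, λ = -98.49000°
BB-82: φ = -1.52806°, λ = -83.62750°
SEC-56→BM-23: c = 0.285761 rad, d = 1820.64 km
BM-23→BB-82: c = 0.320539 rad, d = 2042.22 km
Total = 1820.64 + 2042.22 = 3862.86 km

3863 km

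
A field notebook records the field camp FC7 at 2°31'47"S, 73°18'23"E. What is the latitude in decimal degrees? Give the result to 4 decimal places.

2.5297°S

2° + 31′/60 + 47″/3600 = 2 + 0.51667 + 0.01306 = 2.5297°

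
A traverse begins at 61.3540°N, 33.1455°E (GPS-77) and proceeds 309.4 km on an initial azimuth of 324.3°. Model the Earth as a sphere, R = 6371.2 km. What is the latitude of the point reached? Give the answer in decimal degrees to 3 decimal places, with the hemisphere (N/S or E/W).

δ = d/R = 309.4/6371.2 = 0.048562 rad
φ₂ = arcsin(sin φ₁ cos δ + cos φ₁ sin δ cos θ)
   = arcsin(0.87760·0.99882 + 0.47940·0.04854·0.81208) = 63.56785°
λ₂ = λ₁ + atan2(sin θ sin δ cos φ₁, cos δ − sin φ₁ sin φ₂) = 29.49694°

63.568°N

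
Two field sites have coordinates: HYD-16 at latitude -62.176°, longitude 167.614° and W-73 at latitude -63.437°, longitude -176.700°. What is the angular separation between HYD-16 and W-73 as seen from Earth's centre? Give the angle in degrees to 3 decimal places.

7.259°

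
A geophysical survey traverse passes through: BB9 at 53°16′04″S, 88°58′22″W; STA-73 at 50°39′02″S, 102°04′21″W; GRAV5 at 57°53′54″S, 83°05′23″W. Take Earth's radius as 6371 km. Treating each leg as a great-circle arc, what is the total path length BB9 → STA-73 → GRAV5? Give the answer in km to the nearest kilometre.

2407 km

BB9: φ = -53.26778°, λ = -88.97278°
STA-73: φ = -50.65056°, λ = -102.07250°
GRAV5: φ = -57.89833°, λ = -83.08972°
BB9→STA-73: c = 0.147859 rad, d = 942.01 km
STA-73→GRAV5: c = 0.229917 rad, d = 1464.80 km
Total = 942.01 + 1464.80 = 2406.81 km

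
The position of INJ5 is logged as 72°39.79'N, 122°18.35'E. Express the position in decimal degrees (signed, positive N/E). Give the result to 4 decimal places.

+72.6632°, +122.3058°

lat: 72.6632° N → +72.6632°
lon: 122.3058° E → +122.3058°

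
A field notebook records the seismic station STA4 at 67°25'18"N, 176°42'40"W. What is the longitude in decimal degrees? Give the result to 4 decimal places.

176° + 42′/60 + 40″/3600 = 176 + 0.70000 + 0.01111 = 176.7111°

176.7111°W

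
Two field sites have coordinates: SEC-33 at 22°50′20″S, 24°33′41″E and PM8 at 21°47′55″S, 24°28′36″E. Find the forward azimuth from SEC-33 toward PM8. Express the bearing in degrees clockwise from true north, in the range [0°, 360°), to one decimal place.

SEC-33: φ = -22.83889°, λ = +24.56139°
PM8: φ = -21.79861°, λ = +24.47667°
Δλ = -0.0847°
y = sin Δλ · cos φ₂ = -0.001373
x = cos φ₁ sin φ₂ − sin φ₁ cos φ₂ cos Δλ = 0.018155
θ = atan2(y, x) = -4.3247° → 355.6753° (mod 360°)

355.7°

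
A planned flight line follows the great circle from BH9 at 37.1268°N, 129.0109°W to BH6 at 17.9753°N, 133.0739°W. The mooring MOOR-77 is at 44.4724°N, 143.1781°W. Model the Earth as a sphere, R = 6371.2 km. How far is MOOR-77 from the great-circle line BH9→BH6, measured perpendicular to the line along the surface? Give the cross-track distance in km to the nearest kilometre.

δ₁₃ = central angle BH9→MOOR-77 = 0.226364 rad  (haversine)
θ₁₃ = bearing BH9→MOOR-77 = 308.905°,  θ₁₂ = bearing BH9→BH6 = 191.659°
dₓₜ = R·arcsin(sin δ₁₃ · sin(θ₁₃ − θ₁₂)) = 6371.2·arcsin(0.22444·sin(117.247°)) = 1279.856 km
|dₓₜ| = 1279.856 km

1280 km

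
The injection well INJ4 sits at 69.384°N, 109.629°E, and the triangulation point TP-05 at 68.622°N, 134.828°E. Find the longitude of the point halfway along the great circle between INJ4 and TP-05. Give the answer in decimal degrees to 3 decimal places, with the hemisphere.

Bx = cos φ₂ cos Δλ = 0.329830,  By = cos φ₂ sin Δλ = 0.155199
φₘ = atan2(sin φ₁ + sin φ₂, √((cos φ₁ + Bx)² + By²)) = 69.46585°
λₘ = λ₁ + atan2(By, cos φ₁ + Bx) = 122.45039°

122.450°E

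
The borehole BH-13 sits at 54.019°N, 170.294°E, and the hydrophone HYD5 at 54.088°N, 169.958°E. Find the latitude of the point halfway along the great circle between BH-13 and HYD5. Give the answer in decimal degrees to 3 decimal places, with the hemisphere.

Bx = cos φ₂ cos Δλ = 0.586532,  By = cos φ₂ sin Δλ = -0.003440
φₘ = atan2(sin φ₁ + sin φ₂, √((cos φ₁ + Bx)² + By²)) = 54.05362°
λₘ = λ₁ + atan2(By, cos φ₁ + Bx) = 170.12614°

54.054°N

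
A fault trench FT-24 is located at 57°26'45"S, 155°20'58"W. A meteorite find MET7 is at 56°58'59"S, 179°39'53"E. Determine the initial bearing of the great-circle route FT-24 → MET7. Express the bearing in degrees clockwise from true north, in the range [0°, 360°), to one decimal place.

FT-24: φ = -57.44583°, λ = -155.34944°
MET7: φ = -56.98306°, λ = +179.66472°
Δλ = -24.9858°
y = sin Δλ · cos φ₂ = -0.230157
x = cos φ₁ sin φ₂ − sin φ₁ cos φ₂ cos Δλ = -0.034906
θ = atan2(y, x) = -98.6238° → 261.3762° (mod 360°)

261.4°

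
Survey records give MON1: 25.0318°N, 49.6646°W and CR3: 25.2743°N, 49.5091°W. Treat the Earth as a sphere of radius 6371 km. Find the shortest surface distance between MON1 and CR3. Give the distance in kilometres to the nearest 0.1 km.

Δφ = 0.2425°,  Δλ = 0.1555°
a = sin²(Δφ/2) + cos φ₁ cos φ₂ sin²(Δλ/2) = 0.000006
c = 2·arcsin(√a) = 0.004894 rad = 0.2804°
d = R·c = 6371 × 0.004894 = 31.2 km

31.2 km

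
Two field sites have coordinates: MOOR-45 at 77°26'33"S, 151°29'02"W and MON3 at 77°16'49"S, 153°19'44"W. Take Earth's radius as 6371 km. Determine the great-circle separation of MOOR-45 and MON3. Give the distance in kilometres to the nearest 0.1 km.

MOOR-45: φ = -77.44250°, λ = -151.48389°
MON3: φ = -77.28028°, λ = -153.32889°
Δφ = 0.1622°,  Δλ = -1.8450°
a = sin²(Δφ/2) + cos φ₁ cos φ₂ sin²(Δλ/2) = 0.000014
c = 2·arcsin(√a) = 0.007593 rad = 0.4350°
d = R·c = 6371 × 0.007593 = 48.4 km

48.4 km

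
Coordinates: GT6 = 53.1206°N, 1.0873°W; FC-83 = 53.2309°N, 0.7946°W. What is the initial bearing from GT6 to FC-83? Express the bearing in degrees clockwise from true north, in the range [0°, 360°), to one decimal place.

Δλ = 0.2927°
y = sin Δλ · cos φ₂ = 0.003058
x = cos φ₁ sin φ₂ − sin φ₁ cos φ₂ cos Δλ = 0.001931
θ = atan2(y, x) = 57.7242° → 57.7242° (mod 360°)

57.7°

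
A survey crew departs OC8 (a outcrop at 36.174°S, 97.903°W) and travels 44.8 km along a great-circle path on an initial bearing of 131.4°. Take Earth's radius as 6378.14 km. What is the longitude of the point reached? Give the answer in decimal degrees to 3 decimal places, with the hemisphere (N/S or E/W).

97.528°W

δ = d/R = 44.8/6378.14 = 0.007024 rad
φ₂ = arcsin(sin φ₁ cos δ + cos φ₁ sin δ cos θ)
   = arcsin(-0.59024·0.99998 + 0.80723·0.00702·-0.66131) = -36.43956°
λ₂ = λ₁ + atan2(sin θ sin δ cos φ₁, cos δ − sin φ₁ sin φ₂) = -97.52776°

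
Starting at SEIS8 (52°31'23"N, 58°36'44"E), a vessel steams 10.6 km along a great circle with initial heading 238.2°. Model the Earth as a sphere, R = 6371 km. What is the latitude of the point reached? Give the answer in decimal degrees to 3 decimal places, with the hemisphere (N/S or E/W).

SEIS8: φ = +52.52306°, λ = +58.61222°
δ = d/R = 10.6/6371 = 0.001664 rad
φ₂ = arcsin(sin φ₁ cos δ + cos φ₁ sin δ cos θ)
   = arcsin(0.79360·1.00000 + 0.60844·0.00166·-0.52696) = 52.47275°
λ₂ = λ₁ + atan2(sin θ sin δ cos φ₁, cos δ − sin φ₁ sin φ₂) = 58.47922°

52.473°N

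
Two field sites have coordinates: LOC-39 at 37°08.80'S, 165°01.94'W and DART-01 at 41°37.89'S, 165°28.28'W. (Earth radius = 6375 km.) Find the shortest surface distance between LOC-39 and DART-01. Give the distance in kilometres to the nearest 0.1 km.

500.4 km

LOC-39: φ = -37.14667°, λ = -165.03233°
DART-01: φ = -41.63150°, λ = -165.47133°
Δφ = -4.4848°,  Δλ = -0.4390°
a = sin²(Δφ/2) + cos φ₁ cos φ₂ sin²(Δλ/2) = 0.001540
c = 2·arcsin(√a) = 0.078498 rad = 4.4976°
d = R·c = 6375 × 0.078498 = 500.4 km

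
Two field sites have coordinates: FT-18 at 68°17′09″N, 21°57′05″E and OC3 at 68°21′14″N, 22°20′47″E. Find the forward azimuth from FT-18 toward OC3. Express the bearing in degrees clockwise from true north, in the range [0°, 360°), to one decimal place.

64.8°

FT-18: φ = +68.28583°, λ = +21.95139°
OC3: φ = +68.35389°, λ = +22.34639°
Δλ = 0.3950°
y = sin Δλ · cos φ₂ = 0.002543
x = cos φ₁ sin φ₂ − sin φ₁ cos φ₂ cos Δλ = 0.001196
θ = atan2(y, x) = 64.8131° → 64.8131° (mod 360°)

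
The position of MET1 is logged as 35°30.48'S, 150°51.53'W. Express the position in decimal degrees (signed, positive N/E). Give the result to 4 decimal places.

lat: 35.5080° S → -35.5080°
lon: 150.8588° W → -150.8588°

-35.5080°, -150.8588°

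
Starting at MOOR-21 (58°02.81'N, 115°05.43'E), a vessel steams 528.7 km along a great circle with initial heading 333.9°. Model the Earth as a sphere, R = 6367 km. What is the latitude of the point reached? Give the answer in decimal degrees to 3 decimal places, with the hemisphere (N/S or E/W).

62.249°N

MOOR-21: φ = +58.04683°, λ = +115.09050°
δ = d/R = 528.7/6367 = 0.083038 rad
φ₂ = arcsin(sin φ₁ cos δ + cos φ₁ sin δ cos θ)
   = arcsin(0.84848·0.99655 + 0.52923·0.08294·0.89803) = 62.24862°
λ₂ = λ₁ + atan2(sin θ sin δ cos φ₁, cos δ − sin φ₁ sin φ₂) = 110.59591°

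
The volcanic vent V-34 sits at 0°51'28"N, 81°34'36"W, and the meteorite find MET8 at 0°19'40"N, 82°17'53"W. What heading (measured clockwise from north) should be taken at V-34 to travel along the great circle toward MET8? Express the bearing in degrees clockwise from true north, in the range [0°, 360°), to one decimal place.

233.7°

V-34: φ = +0.85778°, λ = -81.57667°
MET8: φ = +0.32778°, λ = -82.29806°
Δλ = -0.7214°
y = sin Δλ · cos φ₂ = -0.012590
x = cos φ₁ sin φ₂ − sin φ₁ cos φ₂ cos Δλ = -0.009249
θ = atan2(y, x) = -126.3018° → 233.6982° (mod 360°)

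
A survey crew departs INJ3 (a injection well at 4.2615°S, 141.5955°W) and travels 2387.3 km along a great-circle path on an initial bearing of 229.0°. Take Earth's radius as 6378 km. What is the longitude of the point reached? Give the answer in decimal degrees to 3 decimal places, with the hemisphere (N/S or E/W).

δ = d/R = 2387.3/6378 = 0.374302 rad
φ₂ = arcsin(sin φ₁ cos δ + cos φ₁ sin δ cos θ)
   = arcsin(-0.07431·0.93076 + 0.99724·0.36562·-0.65606) = -17.96109°
λ₂ = λ₁ + atan2(sin θ sin δ cos φ₁, cos δ − sin φ₁ sin φ₂) = -158.45800°

158.458°W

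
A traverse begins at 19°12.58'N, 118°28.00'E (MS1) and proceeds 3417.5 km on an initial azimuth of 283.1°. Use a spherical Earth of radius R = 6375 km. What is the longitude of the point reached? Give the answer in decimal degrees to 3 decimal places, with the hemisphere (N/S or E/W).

85.728°E

MS1: φ = +19.20967°, λ = +118.46667°
δ = d/R = 3417.5/6375 = 0.536078 rad
φ₂ = arcsin(sin φ₁ cos δ + cos φ₁ sin δ cos θ)
   = arcsin(0.32903·0.85972 + 0.94432·0.51077·0.22665) = 23.09085°
λ₂ = λ₁ + atan2(sin θ sin δ cos φ₁, cos δ − sin φ₁ sin φ₂) = 85.72834°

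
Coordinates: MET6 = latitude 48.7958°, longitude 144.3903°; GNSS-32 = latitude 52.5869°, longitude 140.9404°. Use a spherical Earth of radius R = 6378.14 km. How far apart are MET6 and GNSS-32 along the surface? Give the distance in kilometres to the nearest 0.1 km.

Δφ = 3.7911°,  Δλ = -3.4499°
a = sin²(Δφ/2) + cos φ₁ cos φ₂ sin²(Δλ/2) = 0.001457
c = 2·arcsin(√a) = 0.076354 rad = 4.3748°
d = R·c = 6378.14 × 0.076354 = 487.0 km

487.0 km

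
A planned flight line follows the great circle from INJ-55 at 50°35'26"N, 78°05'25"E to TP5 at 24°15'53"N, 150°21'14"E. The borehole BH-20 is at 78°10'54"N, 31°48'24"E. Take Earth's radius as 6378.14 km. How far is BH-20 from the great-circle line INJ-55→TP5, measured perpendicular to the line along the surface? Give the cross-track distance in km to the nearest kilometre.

INJ-55: φ = +50.59056°, λ = +78.09028°
TP5: φ = +24.26472°, λ = +150.35389°
BH-20: φ = +78.18167°, λ = +31.80667°
δ₁₃ = central angle INJ-55→BH-20 = 0.562153 rad  (haversine)
θ₁₃ = bearing INJ-55→BH-20 = 343.876°,  θ₁₂ = bearing INJ-55→TP5 = 86.947°
dₓₜ = R·arcsin(sin δ₁₃ · sin(θ₁₃ − θ₁₂)) = 6378.14·arcsin(0.53301·sin(256.929°)) = -3481.914 km
|dₓₜ| = 3481.914 km

3482 km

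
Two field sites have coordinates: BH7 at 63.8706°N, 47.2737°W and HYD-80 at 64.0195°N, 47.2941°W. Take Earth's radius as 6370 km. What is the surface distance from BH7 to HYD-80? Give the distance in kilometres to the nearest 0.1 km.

Δφ = 0.1489°,  Δλ = -0.0204°
a = sin²(Δφ/2) + cos φ₁ cos φ₂ sin²(Δλ/2) = 0.000002
c = 2·arcsin(√a) = 0.002603 rad = 0.1492°
d = R·c = 6370 × 0.002603 = 16.6 km

16.6 km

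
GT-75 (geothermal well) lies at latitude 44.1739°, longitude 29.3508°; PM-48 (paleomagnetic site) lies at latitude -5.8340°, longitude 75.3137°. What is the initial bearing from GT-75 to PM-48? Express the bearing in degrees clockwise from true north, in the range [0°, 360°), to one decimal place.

127.8°

Δλ = 45.9629°
y = sin Δλ · cos φ₂ = 0.715166
x = cos φ₁ sin φ₂ − sin φ₁ cos φ₂ cos Δλ = -0.554784
θ = atan2(y, x) = 127.8022° → 127.8022° (mod 360°)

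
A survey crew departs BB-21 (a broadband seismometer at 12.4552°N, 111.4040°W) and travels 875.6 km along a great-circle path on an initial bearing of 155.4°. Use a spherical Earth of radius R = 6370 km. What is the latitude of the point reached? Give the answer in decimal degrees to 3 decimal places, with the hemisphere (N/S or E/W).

δ = d/R = 875.6/6370 = 0.137457 rad
φ₂ = arcsin(sin φ₁ cos δ + cos φ₁ sin δ cos θ)
   = arcsin(0.21568·0.99057 + 0.97646·0.13702·-0.90924) = 5.27790°
λ₂ = λ₁ + atan2(sin θ sin δ cos φ₁, cos δ − sin φ₁ sin φ₂) = -108.12010°

5.278°N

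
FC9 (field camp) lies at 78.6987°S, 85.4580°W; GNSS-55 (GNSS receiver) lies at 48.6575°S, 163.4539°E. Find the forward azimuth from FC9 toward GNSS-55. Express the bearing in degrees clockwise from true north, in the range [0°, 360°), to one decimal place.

Δλ = -111.0881°
y = sin Δλ · cos φ₂ = -0.616320
x = cos φ₁ sin φ₂ − sin φ₁ cos φ₂ cos Δλ = -0.380191
θ = atan2(y, x) = -121.6693° → 238.3307° (mod 360°)

238.3°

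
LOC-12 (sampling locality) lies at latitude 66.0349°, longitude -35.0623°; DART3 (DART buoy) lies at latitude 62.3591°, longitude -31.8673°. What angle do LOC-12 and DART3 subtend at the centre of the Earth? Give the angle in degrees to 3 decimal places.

Δφ = -3.6758°,  Δλ = 3.1950°
a = sin²(Δφ/2) + cos φ₁ cos φ₂ sin²(Δλ/2) = 0.001175
c = 2·arcsin(√a) = 0.068572 rad = 3.9289°

3.929°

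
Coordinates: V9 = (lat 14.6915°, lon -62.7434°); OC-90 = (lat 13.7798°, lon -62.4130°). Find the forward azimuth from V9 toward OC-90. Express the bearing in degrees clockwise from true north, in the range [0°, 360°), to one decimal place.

160.6°

Δλ = 0.3304°
y = sin Δλ · cos φ₂ = 0.005601
x = cos φ₁ sin φ₂ − sin φ₁ cos φ₂ cos Δλ = -0.015907
θ = atan2(y, x) = 160.6042° → 160.6042° (mod 360°)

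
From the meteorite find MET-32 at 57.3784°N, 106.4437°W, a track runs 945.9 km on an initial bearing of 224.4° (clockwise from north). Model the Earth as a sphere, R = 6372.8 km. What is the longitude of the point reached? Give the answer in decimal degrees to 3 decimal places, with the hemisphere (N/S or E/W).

δ = d/R = 945.9/6372.8 = 0.148428 rad
φ₂ = arcsin(sin φ₁ cos δ + cos φ₁ sin δ cos θ)
   = arcsin(0.84225·0.98900 + 0.53909·0.14788·-0.71447) = 50.89844°
λ₂ = λ₁ + atan2(sin θ sin δ cos φ₁, cos δ − sin φ₁ sin φ₂) = -115.88600°

115.886°W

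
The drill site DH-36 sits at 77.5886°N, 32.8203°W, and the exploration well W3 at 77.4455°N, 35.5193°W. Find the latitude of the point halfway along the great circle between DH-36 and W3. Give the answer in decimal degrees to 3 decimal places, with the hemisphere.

77.520°N

Bx = cos φ₂ cos Δλ = 0.217127,  By = cos φ₂ sin Δλ = -0.010236
φₘ = atan2(sin φ₁ + sin φ₂, √((cos φ₁ + Bx)² + By²)) = 77.52040°
λₘ = λ₁ + atan2(By, cos φ₁ + Bx) = -34.17741°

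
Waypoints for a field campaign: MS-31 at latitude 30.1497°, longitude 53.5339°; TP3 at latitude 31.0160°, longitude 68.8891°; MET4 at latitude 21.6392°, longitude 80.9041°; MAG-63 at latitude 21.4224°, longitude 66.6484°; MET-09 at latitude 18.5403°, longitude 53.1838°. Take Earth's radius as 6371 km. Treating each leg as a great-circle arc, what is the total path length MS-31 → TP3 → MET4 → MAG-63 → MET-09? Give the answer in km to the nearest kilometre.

5974 km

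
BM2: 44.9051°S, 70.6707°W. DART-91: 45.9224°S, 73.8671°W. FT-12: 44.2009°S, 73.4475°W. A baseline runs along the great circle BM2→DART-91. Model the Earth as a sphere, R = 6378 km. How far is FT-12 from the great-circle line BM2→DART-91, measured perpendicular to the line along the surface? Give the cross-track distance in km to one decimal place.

δ₁₃ = central angle BM2→FT-12 = 0.036655 rad  (haversine)
θ₁₃ = bearing BM2→FT-12 = 288.612°,  θ₁₂ = bearing BM2→DART-91 = 244.479°
dₓₜ = R·arcsin(sin δ₁₃ · sin(θ₁₃ − θ₁₂)) = 6378·arcsin(0.03665·sin(44.133°)) = 162.773 km
|dₓₜ| = 162.773 km

162.8 km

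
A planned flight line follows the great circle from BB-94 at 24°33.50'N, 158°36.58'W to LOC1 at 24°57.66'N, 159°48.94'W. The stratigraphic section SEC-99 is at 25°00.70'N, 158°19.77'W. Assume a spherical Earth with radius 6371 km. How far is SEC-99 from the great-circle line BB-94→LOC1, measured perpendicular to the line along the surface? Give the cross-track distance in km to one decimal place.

57.1 km

BB-94: φ = +24.55833°, λ = -158.60967°
LOC1: φ = +24.96100°, λ = -159.81567°
SEC-99: φ = +25.01167°, λ = -158.32950°
δ₁₃ = central angle BB-94→SEC-99 = 0.009073 rad  (haversine)
θ₁₃ = bearing BB-94→SEC-99 = 29.238°,  θ₁₂ = bearing BB-94→LOC1 = 290.440°
dₓₜ = R·arcsin(sin δ₁₃ · sin(θ₁₃ − θ₁₂)) = 6371·arcsin(0.00907·sin(-261.202°)) = 57.121 km
|dₓₜ| = 57.121 km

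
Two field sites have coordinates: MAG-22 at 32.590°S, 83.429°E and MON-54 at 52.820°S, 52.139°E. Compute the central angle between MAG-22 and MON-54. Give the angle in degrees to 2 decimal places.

30.20°

Δφ = -20.2300°,  Δλ = -31.2900°
a = sin²(Δφ/2) + cos φ₁ cos φ₂ sin²(Δλ/2) = 0.067873
c = 2·arcsin(√a) = 0.527132 rad = 30.2025°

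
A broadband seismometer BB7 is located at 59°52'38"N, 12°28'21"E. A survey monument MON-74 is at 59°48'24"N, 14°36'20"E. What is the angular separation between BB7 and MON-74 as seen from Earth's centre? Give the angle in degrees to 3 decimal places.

BB7: φ = +59.87722°, λ = +12.47250°
MON-74: φ = +59.80667°, λ = +14.60556°
Δφ = -0.0706°,  Δλ = 2.1331°
a = sin²(Δφ/2) + cos φ₁ cos φ₂ sin²(Δλ/2) = 0.000088
c = 2·arcsin(√a) = 0.018743 rad = 1.0739°

1.074°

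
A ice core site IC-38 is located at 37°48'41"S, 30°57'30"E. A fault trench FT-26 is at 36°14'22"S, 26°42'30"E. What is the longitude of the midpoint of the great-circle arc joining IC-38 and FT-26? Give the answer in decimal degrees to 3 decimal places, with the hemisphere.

IC-38: φ = -37.81139°, λ = +30.95833°
FT-26: φ = -36.23944°, λ = +26.70833°
Bx = cos φ₂ cos Δλ = 0.804336,  By = cos φ₂ sin Δλ = -0.059772
φₘ = atan2(sin φ₁ + sin φ₂, √((cos φ₁ + Bx)² + By²)) = -37.04437°
λₘ = λ₁ + atan2(By, cos φ₁ + Bx) = 28.81134°

28.811°E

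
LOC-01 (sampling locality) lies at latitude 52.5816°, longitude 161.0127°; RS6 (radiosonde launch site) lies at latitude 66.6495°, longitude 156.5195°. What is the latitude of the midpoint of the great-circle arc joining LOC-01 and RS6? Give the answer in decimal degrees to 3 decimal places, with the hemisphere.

59.634°N

Bx = cos φ₂ cos Δλ = 0.395137,  By = cos φ₂ sin Δλ = -0.031051
φₘ = atan2(sin φ₁ + sin φ₂, √((cos φ₁ + Bx)² + By²)) = 59.63392°
λₘ = λ₁ + atan2(By, cos φ₁ + Bx) = 159.23910°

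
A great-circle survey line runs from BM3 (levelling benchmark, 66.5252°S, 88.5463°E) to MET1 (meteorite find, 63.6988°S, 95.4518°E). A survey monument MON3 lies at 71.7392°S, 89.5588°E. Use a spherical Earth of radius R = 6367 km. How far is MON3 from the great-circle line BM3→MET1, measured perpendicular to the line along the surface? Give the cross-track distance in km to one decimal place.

460.2 km

δ₁₃ = central angle BM3→MON3 = 0.091216 rad  (haversine)
θ₁₃ = bearing BM3→MON3 = 176.515°,  θ₁₂ = bearing BM3→MET1 = 48.968°
dₓₜ = R·arcsin(sin δ₁₃ · sin(θ₁₃ − θ₁₂)) = 6367·arcsin(0.09109·sin(127.547°)) = 460.230 km
|dₓₜ| = 460.230 km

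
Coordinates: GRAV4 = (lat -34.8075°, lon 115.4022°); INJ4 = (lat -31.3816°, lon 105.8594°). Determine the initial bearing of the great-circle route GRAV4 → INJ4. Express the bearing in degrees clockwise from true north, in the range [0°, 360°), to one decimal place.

Δλ = -9.5428°
y = sin Δλ · cos φ₂ = -0.141533
x = cos φ₁ sin φ₂ − sin φ₁ cos φ₂ cos Δλ = 0.053014
θ = atan2(y, x) = -69.4655° → 290.5345° (mod 360°)

290.5°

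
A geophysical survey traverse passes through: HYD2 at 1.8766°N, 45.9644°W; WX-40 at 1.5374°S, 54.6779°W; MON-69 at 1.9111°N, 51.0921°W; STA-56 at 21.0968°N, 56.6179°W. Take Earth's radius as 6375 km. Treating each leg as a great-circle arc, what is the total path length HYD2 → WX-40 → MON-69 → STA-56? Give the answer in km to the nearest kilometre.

HYD2→WX-40: c = 0.163314 rad, d = 1041.13 km
WX-40→MON-69: c = 0.086822 rad, d = 553.49 km
MON-69→STA-56: c = 0.347799 rad, d = 2217.22 km
Total = 1041.13 + 553.49 + 2217.22 = 3811.84 km

3812 km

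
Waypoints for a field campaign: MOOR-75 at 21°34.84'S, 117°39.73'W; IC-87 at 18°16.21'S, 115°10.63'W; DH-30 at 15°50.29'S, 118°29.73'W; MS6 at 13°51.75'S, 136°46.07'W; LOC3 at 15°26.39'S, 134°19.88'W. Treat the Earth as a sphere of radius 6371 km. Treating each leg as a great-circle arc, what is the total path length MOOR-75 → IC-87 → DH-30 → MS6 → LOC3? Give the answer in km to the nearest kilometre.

3186 km

MOOR-75: φ = -21.58067°, λ = -117.66217°
IC-87: φ = -18.27017°, λ = -115.17717°
DH-30: φ = -15.83817°, λ = -118.49550°
MS6: φ = -13.86250°, λ = -136.76783°
LOC3: φ = -15.43983°, λ = -134.33133°
MOOR-75→IC-87: c = 0.070713 rad, d = 450.51 km
IC-87→DH-30: c = 0.069762 rad, d = 444.46 km
DH-30→MS6: c = 0.310078 rad, d = 1975.51 km
MS6→LOC3: c = 0.049502 rad, d = 315.38 km
Total = 450.51 + 444.46 + 1975.51 + 315.38 = 3185.85 km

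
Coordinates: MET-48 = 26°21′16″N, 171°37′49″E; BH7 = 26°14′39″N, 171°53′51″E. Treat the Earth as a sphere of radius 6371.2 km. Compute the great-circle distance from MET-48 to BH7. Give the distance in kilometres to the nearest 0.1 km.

MET-48: φ = +26.35444°, λ = +171.63028°
BH7: φ = +26.24417°, λ = +171.89750°
Δφ = -0.1103°,  Δλ = 0.2672°
a = sin²(Δφ/2) + cos φ₁ cos φ₂ sin²(Δλ/2) = 0.000005
c = 2·arcsin(√a) = 0.004603 rad = 0.2637°
d = R·c = 6371.2 × 0.004603 = 29.3 km

29.3 km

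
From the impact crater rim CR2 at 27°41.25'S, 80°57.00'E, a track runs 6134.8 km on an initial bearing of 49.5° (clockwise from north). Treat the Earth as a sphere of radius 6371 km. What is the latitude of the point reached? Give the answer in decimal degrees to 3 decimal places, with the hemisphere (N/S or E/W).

CR2: φ = -27.68750°, λ = +80.95000°
δ = d/R = 6134.8/6371 = 0.962926 rad
φ₂ = arcsin(sin φ₁ cos δ + cos φ₁ sin δ cos θ)
   = arcsin(-0.46465·0.57112 + 0.88550·0.82087·0.64945) = 11.92877°
λ₂ = λ₁ + atan2(sin θ sin δ cos φ₁, cos δ − sin φ₁ sin φ₂) = 120.59048°

11.929°N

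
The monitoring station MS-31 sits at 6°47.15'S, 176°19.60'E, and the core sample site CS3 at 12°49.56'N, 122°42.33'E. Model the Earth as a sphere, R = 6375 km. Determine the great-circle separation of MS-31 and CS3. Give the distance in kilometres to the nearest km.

MS-31: φ = -6.78583°, λ = +176.32667°
CS3: φ = +12.82600°, λ = +122.70550°
Δφ = 19.6118°,  Δλ = -53.6212°
a = sin²(Δφ/2) + cos φ₁ cos φ₂ sin²(Δλ/2) = 0.225980
c = 2·arcsin(√a) = 0.990776 rad = 56.7673°
d = R·c = 6375 × 0.990776 = 6316.2 km

6316 km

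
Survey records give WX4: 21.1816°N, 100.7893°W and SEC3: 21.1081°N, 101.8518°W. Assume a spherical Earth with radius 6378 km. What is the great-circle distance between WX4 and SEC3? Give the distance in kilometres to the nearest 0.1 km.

Δφ = -0.0735°,  Δλ = -1.0625°
a = sin²(Δφ/2) + cos φ₁ cos φ₂ sin²(Δλ/2) = 0.000075
c = 2·arcsin(√a) = 0.017343 rad = 0.9937°
d = R·c = 6378 × 0.017343 = 110.6 km

110.6 km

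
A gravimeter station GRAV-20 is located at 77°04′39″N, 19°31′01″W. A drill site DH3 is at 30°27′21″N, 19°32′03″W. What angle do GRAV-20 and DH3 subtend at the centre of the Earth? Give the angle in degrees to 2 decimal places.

46.62°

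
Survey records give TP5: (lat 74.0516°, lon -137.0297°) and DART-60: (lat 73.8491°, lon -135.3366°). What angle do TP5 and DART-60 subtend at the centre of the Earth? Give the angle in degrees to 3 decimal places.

0.510°

Δφ = -0.2025°,  Δλ = 1.6931°
a = sin²(Δφ/2) + cos φ₁ cos φ₂ sin²(Δλ/2) = 0.000020
c = 2·arcsin(√a) = 0.008901 rad = 0.5100°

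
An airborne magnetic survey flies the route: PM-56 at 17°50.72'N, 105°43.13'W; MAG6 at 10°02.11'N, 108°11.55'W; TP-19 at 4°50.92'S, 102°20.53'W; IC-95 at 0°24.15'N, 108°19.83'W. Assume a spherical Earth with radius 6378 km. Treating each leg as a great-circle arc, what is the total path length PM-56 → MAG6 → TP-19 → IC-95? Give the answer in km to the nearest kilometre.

PM-56: φ = +17.84533°, λ = -105.71883°
MAG6: φ = +10.03517°, λ = -108.19250°
TP-19: φ = -4.84867°, λ = -102.34217°
IC-95: φ = +0.40250°, λ = -108.33050°
PM-56→MAG6: c = 0.142597 rad, d = 909.48 km
MAG6→TP-19: c = 0.278975 rad, d = 1779.30 km
TP-19→IC-95: c = 0.138922 rad, d = 886.04 km
Total = 909.48 + 1779.30 + 886.04 = 3574.83 km

3575 km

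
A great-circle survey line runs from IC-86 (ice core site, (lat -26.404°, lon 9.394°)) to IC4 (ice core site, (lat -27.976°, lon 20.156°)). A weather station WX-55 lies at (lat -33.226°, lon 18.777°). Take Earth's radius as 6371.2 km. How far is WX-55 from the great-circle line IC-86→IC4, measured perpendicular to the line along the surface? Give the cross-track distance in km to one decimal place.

δ₁₃ = central angle IC-86→WX-55 = 0.185222 rad  (haversine)
θ₁₃ = bearing IC-86→WX-55 = 132.223°,  θ₁₂ = bearing IC-86→IC4 = 101.763°
dₓₜ = R·arcsin(sin δ₁₃ · sin(θ₁₃ − θ₁₂)) = 6371.2·arcsin(0.18416·sin(30.460°)) = 595.681 km
|dₓₜ| = 595.681 km

595.7 km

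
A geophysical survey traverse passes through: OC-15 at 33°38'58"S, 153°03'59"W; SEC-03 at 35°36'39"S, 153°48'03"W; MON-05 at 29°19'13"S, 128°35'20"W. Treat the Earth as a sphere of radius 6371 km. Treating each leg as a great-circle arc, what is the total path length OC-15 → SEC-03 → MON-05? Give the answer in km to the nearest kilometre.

OC-15: φ = -33.64944°, λ = -153.06639°
SEC-03: φ = -35.61083°, λ = -153.80083°
MON-05: φ = -29.32028°, λ = -128.58889°
OC-15→SEC-03: c = 0.035820 rad, d = 228.21 km
SEC-03→MON-05: c = 0.385918 rad, d = 2458.68 km
Total = 228.21 + 2458.68 = 2686.89 km

2687 km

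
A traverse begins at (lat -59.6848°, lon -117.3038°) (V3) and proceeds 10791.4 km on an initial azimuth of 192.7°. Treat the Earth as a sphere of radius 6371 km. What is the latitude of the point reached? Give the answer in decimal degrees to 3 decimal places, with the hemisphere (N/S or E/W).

22.504°S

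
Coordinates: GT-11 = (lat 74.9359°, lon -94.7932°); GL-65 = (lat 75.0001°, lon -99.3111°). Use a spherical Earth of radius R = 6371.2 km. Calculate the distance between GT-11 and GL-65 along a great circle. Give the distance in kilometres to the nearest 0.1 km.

130.5 km

Δφ = 0.0642°,  Δλ = -4.5179°
a = sin²(Δφ/2) + cos φ₁ cos φ₂ sin²(Δλ/2) = 0.000105
c = 2·arcsin(√a) = 0.020477 rad = 1.1732°
d = R·c = 6371.2 × 0.020477 = 130.5 km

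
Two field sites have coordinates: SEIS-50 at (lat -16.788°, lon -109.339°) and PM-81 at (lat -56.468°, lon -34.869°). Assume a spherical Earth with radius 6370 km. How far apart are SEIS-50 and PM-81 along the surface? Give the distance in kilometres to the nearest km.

Δφ = -39.6800°,  Δλ = 74.4700°
a = sin²(Δφ/2) + cos φ₁ cos φ₂ sin²(Δλ/2) = 0.308819
c = 2·arcsin(√a) = 1.178446 rad = 67.5200°
d = R·c = 6370 × 1.178446 = 7506.7 km

7507 km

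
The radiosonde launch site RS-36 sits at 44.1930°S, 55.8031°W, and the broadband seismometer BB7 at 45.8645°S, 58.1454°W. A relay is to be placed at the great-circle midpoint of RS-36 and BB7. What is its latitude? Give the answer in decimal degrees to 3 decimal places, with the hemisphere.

45.035°S

Bx = cos φ₂ cos Δλ = 0.695776,  By = cos φ₂ sin Δλ = -0.028460
φₘ = atan2(sin φ₁ + sin φ₂, √((cos φ₁ + Bx)² + By²)) = -45.03473°
λₘ = λ₁ + atan2(By, cos φ₁ + Bx) = -56.95715°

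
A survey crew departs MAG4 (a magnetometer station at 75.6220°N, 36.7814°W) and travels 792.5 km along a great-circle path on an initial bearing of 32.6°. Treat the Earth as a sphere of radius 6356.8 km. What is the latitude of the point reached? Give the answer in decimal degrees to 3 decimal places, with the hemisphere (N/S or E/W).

80.813°N

δ = d/R = 792.5/6356.8 = 0.124670 rad
φ₂ = arcsin(sin φ₁ cos δ + cos φ₁ sin δ cos θ)
   = arcsin(0.96868·0.99224 + 0.24832·0.12435·0.84245) = 80.81330°
λ₂ = λ₁ + atan2(sin θ sin δ cos φ₁, cos δ − sin φ₁ sin φ₂) = -11.97027°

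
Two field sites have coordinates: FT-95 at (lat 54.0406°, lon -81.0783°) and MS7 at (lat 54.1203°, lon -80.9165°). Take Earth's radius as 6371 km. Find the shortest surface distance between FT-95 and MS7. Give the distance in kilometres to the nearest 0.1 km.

13.8 km

Δφ = 0.0797°,  Δλ = 0.1618°
a = sin²(Δφ/2) + cos φ₁ cos φ₂ sin²(Δλ/2) = 0.000001
c = 2·arcsin(√a) = 0.002163 rad = 0.1239°
d = R·c = 6371 × 0.002163 = 13.8 km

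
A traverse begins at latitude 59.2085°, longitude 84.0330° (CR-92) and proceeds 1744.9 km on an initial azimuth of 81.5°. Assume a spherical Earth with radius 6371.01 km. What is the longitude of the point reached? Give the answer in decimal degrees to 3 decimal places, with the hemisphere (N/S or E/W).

114.294°E

δ = d/R = 1744.9/6371.01 = 0.273881 rad
φ₂ = arcsin(sin φ₁ cos δ + cos φ₁ sin δ cos θ)
   = arcsin(0.85904·0.96273 + 0.51192·0.27047·0.14781) = 57.93901°
λ₂ = λ₁ + atan2(sin θ sin δ cos φ₁, cos δ − sin φ₁ sin φ₂) = 114.29362°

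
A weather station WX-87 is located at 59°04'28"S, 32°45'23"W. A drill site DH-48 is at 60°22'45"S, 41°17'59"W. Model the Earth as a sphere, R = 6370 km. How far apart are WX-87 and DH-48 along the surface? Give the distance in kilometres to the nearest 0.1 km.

WX-87: φ = -59.07444°, λ = -32.75639°
DH-48: φ = -60.37917°, λ = -41.29972°
Δφ = -1.3047°,  Δλ = -8.5433°
a = sin²(Δφ/2) + cos φ₁ cos φ₂ sin²(Δλ/2) = 0.001539
c = 2·arcsin(√a) = 0.078478 rad = 4.4965°
d = R·c = 6370 × 0.078478 = 499.9 km

499.9 km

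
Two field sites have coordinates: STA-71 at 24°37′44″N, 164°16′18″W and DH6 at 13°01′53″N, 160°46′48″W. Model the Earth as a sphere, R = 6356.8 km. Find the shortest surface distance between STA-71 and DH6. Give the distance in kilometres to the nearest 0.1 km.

1337.7 km

STA-71: φ = +24.62889°, λ = -164.27167°
DH6: φ = +13.03139°, λ = -160.78000°
Δφ = -11.5975°,  Δλ = 3.4917°
a = sin²(Δφ/2) + cos φ₁ cos φ₂ sin²(Δλ/2) = 0.011030
c = 2·arcsin(√a) = 0.210436 rad = 12.0571°
d = R·c = 6356.8 × 0.210436 = 1337.7 km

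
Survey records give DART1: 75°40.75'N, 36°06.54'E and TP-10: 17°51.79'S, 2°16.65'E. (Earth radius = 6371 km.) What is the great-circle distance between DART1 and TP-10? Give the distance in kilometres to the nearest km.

10656 km

DART1: φ = +75.67917°, λ = +36.10900°
TP-10: φ = -17.86317°, λ = +2.27750°
Δφ = -93.5423°,  Δλ = -33.8315°
a = sin²(Δφ/2) + cos φ₁ cos φ₂ sin²(Δλ/2) = 0.550824
c = 2·arcsin(√a) = 1.672621 rad = 95.8341°
d = R·c = 6371 × 1.672621 = 10656.3 km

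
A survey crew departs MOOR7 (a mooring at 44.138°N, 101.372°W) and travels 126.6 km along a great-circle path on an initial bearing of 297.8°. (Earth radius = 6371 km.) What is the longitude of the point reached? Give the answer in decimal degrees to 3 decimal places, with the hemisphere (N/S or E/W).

102.788°W

δ = d/R = 126.6/6371 = 0.019871 rad
φ₂ = arcsin(sin φ₁ cos δ + cos φ₁ sin δ cos θ)
   = arcsin(0.69639·0.99980 + 0.71766·0.01987·0.46639) = 44.66031°
λ₂ = λ₁ + atan2(sin θ sin δ cos φ₁, cos δ − sin φ₁ sin φ₂) = -102.78798°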